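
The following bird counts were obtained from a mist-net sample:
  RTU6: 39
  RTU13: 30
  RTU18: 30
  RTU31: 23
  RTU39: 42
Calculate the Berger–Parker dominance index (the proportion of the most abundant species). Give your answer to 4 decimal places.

0.2561

Total N = 39+30+30+23+42 = 164, so the proportions are 0.237805, 0.182927, 0.182927, 0.140244, 0.256098 (working shown to 6 dp, full precision carried).
The largest proportion is 0.256098, i.e. d = 0.2561 to 4 decimal places.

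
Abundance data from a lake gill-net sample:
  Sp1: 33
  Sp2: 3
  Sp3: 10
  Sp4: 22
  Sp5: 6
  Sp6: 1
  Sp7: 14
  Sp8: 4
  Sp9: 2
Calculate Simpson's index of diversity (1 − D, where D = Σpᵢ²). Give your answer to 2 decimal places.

0.79

Total N = 33+3+10+22+6+1+14+4+2 = 95, so the proportions are 0.3474, 0.0316, 0.1053, 0.2316, 0.0632, 0.0105, 0.1474, 0.0421, 0.0211 (working shown to 4 dp, full precision carried).
D = 0.3474² + 0.0316² + 0.1053² + 0.2316² + 0.0632² + 0.0105² + 0.1474² + 0.0421² + 0.0211² = 0.1207 + 0.0010 + 0.0111 + 0.0536 + 0.0040 + 0.0001 + 0.0217 + 0.0018 + 0.0004 = 0.2144.
So 1 − D = 0.7856, i.e. 0.79 to 2 decimal places.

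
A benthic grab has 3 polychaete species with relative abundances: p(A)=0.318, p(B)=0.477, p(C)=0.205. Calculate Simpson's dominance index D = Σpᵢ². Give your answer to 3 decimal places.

D = 0.318² + 0.477² + 0.205² = 0.10112 + 0.22753 + 0.04202 = 0.37068 (working shown to 5 dp, full precision carried).
To 3 decimal places, D = 0.371.

0.371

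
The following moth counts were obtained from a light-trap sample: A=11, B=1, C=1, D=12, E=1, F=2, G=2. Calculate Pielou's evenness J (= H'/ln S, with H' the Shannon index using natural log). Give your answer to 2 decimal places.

0.74

Total N = 11+1+1+12+1+2+2 = 30, so the proportions are 0.3667, 0.0333, 0.0333, 0.4, 0.0333, 0.0667, 0.0667 (working shown to 4 dp, full precision carried).
H' = −Σ pᵢ ln pᵢ = −((-0.3679) + (-0.1134) + (-0.1134) + (-0.3665) + (-0.1134) + (-0.1805) + (-0.1805)) = 1.4356.
With S = 7 species, ln S = 1.9459, so J = 1.4356/1.9459 = 0.7377, i.e. 0.74 to 2 decimal places.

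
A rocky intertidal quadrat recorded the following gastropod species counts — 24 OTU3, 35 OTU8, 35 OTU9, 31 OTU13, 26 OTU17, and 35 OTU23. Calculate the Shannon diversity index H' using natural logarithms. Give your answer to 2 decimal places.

Total N = 24+35+35+31+26+35 = 186, so the proportions are 0.129, 0.1882, 0.1882, 0.1667, 0.1398, 0.1882 (working shown to 4 dp, full precision carried).
Each pᵢ ln pᵢ term: 0.129×(-2.0477)=-0.2642, 0.1882×(-1.6704)=-0.3143, 0.1882×(-1.6704)=-0.3143, 0.1667×(-1.7918)=-0.2986, 0.1398×(-1.9677)=-0.2750, 0.1882×(-1.6704)=-0.3143.
Sum = -1.7809, so H' = 1.78.

1.78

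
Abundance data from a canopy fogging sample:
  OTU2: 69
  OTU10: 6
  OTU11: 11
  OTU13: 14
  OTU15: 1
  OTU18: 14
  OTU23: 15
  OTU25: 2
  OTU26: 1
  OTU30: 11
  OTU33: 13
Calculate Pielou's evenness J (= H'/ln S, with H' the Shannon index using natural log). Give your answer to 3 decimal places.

0.767

Total N = 69+6+11+14+1+14+15+2+1+11+13 = 157, so the proportions are 0.43949, 0.03822, 0.07006, 0.08917, 0.00637, 0.08917, 0.09554, 0.01274, 0.00637, 0.07006, 0.0828 (working shown to 5 dp, full precision carried).
H' = −Σ pᵢ ln pᵢ = −((-0.36132) + (-0.12476) + (-0.18625) + (-0.21555) + (-0.03221) + (-0.21555) + (-0.22435) + (-0.05558) + (-0.03221) + (-0.18625) + (-0.20629)) = 1.84031.
With S = 11 species, ln S = 2.39790, so J = 1.84031/2.39790 = 0.76747, i.e. 0.767 to 3 decimal places.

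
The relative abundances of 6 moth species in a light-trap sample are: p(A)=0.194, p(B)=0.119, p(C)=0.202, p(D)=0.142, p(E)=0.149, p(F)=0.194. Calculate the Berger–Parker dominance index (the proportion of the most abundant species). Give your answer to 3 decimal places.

0.202

The largest proportion is 0.202, i.e. d = 0.202 to 3 decimal places.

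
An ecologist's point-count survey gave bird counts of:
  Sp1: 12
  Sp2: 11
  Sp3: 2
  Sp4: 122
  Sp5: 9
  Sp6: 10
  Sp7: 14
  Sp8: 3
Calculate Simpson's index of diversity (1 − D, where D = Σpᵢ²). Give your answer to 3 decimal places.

0.536

Total N = 12+11+2+122+9+10+14+3 = 183, so the proportions are 0.06557, 0.06011, 0.01093, 0.66667, 0.04918, 0.05464, 0.0765, 0.01639 (working shown to 5 dp, full precision carried).
D = 0.06557² + 0.06011² + 0.01093² + 0.66667² + 0.04918² + 0.05464² + 0.0765² + 0.01639² = 0.00430 + 0.00361 + 0.00012 + 0.44444 + 0.00242 + 0.00299 + 0.00585 + 0.00027 = 0.46400.
So 1 − D = 0.53600, i.e. 0.536 to 3 decimal places.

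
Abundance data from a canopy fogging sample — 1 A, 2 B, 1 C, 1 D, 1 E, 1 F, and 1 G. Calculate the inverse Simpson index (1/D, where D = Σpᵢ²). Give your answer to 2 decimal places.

Total N = 1+2+1+1+1+1+1 = 8, so the proportions are 0.125, 0.25, 0.125, 0.125, 0.125, 0.125, 0.125 (working shown to 6 dp, full precision carried).
D = 0.125² + 0.25² + 0.125² + 0.125² + 0.125² + 0.125² + 0.125² = 0.015625 + 0.062500 + 0.015625 + 0.015625 + 0.015625 + 0.015625 + 0.015625 = 0.156250.
So 1/D = 6.4000, i.e. 6.40 to 2 decimal places.

6.40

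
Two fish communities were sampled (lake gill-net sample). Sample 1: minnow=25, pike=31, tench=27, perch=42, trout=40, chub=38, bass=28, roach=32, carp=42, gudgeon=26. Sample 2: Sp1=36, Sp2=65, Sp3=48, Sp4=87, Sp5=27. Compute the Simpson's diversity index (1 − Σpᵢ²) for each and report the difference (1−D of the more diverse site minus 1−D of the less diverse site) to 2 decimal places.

Sample 1: N=331, proportions 0.0755, 0.0937, 0.0816, 0.1269, 0.1208, 0.1148, 0.0846, 0.0967, 0.1269, 0.0785, giving 1−D = 0.8962 (working shown to 4 dp, full precision carried).
Sample 2: N=263, proportions 0.1369, 0.2471, 0.1825, 0.3308, 0.1027, giving 1−D = 0.7669.
Difference = |0.8962 − 0.7669| = 0.1293, i.e. 0.13 to 2 decimal places.

0.13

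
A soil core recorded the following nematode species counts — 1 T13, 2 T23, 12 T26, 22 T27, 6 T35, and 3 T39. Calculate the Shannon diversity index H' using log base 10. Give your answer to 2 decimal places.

Total N = 1+2+12+22+6+3 = 46, so the proportions are 0.0217, 0.0435, 0.2609, 0.4783, 0.1304, 0.0652 (working shown to 4 dp, full precision carried).
Each pᵢ log₁₀ pᵢ term: 0.0217×(-1.6628)=-0.0361, 0.0435×(-1.3617)=-0.0592, 0.2609×(-0.5836)=-0.1522, 0.4783×(-0.3203)=-0.1532, 0.1304×(-0.8846)=-0.1154, 0.0652×(-1.1856)=-0.0773.
Sum = -0.5935, so H' = 0.59.

0.59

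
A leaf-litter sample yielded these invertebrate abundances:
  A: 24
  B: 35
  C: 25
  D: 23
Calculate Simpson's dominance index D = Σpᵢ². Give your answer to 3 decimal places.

Total N = 24+35+25+23 = 107, so the proportions are 0.2243, 0.3271, 0.23364, 0.21495 (working shown to 5 dp, full precision carried).
D = 0.2243² + 0.3271² + 0.23364² + 0.21495² = 0.05031 + 0.10700 + 0.05459 + 0.04620 = 0.25810.
To 3 decimal places, D = 0.258.

0.258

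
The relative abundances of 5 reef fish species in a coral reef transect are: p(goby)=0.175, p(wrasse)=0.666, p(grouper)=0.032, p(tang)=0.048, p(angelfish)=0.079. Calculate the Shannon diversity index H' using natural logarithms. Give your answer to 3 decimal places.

1.032

Each pᵢ ln pᵢ term (working shown to 5 dp, full precision carried): 0.175×(-1.74297)=-0.30502, 0.666×(-0.40647)=-0.27071, 0.032×(-3.44202)=-0.11014, 0.048×(-3.03655)=-0.14575, 0.079×(-2.53831)=-0.20053.
Sum = -1.03215, so H' = 1.032.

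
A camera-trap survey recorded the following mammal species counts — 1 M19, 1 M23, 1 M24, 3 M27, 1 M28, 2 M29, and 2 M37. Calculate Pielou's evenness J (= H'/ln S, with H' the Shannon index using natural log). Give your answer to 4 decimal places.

Total N = 1+1+1+3+1+2+2 = 11, so the proportions are 0.090909, 0.090909, 0.090909, 0.272727, 0.090909, 0.181818, 0.181818 (working shown to 6 dp, full precision carried).
H' = −Σ pᵢ ln pᵢ = −((-0.217990) + (-0.217990) + (-0.217990) + (-0.354350) + (-0.217990) + (-0.309954) + (-0.309954)) = 1.846220.
With S = 7 species, ln S = 1.945910, so J = 1.846220/1.945910 = 0.948770, i.e. 0.9488 to 4 decimal places.

0.9488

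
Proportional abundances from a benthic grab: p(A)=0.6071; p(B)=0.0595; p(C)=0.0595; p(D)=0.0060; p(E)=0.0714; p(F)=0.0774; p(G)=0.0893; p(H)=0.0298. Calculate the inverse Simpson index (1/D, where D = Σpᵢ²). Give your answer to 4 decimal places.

D = 0.6071² + 0.0595² + 0.0595² + 0.006² + 0.0714² + 0.0774² + 0.0893² + 0.0298² = 0.3685704 + 0.0035402 + 0.0035402 + 0.0000360 + 0.0050980 + 0.0059908 + 0.0079745 + 0.0008880 = 0.3956382 (working shown to 7 dp, full precision carried).
So 1/D = 2.527562, i.e. 2.5276 to 4 decimal places.

2.5276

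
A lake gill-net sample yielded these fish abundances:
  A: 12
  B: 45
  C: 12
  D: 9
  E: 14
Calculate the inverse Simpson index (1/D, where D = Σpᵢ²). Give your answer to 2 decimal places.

Total N = 12+45+12+9+14 = 92, so the proportions are 0.130435, 0.48913, 0.130435, 0.097826, 0.152174 (working shown to 6 dp, full precision carried).
D = 0.130435² + 0.48913² + 0.130435² + 0.097826² + 0.152174² = 0.017013 + 0.239249 + 0.017013 + 0.009570 + 0.023157 = 0.306002.
So 1/D = 3.2680, i.e. 3.27 to 2 decimal places.

3.27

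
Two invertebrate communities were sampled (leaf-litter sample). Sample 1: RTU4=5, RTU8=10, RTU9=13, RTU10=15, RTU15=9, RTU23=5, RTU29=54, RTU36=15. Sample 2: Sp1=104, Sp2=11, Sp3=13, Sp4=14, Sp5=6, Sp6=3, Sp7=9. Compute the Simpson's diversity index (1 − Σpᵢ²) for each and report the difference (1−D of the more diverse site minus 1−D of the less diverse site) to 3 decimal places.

0.209

Sample 1: N=126, proportions 0.039683, 0.079365, 0.103175, 0.119048, 0.071429, 0.039683, 0.428571, 0.119048, giving 1−D = 0.762787 (working shown to 6 dp, full precision carried).
Sample 2: N=160, proportions 0.65, 0.06875, 0.08125, 0.0875, 0.0375, 0.01875, 0.05625, giving 1−D = 0.553594.
Difference = |0.762787 − 0.553594| = 0.209193, i.e. 0.209 to 3 decimal places.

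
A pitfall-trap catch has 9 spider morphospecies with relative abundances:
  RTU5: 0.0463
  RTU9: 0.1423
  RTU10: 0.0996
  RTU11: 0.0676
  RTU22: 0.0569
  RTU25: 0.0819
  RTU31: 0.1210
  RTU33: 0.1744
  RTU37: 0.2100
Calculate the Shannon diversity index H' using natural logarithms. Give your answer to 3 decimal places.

2.087

Each pᵢ ln pᵢ term (working shown to 5 dp, full precision carried): 0.0463×(-3.07261)=-0.14226, 0.1423×(-1.94982)=-0.27746, 0.0996×(-2.30659)=-0.22974, 0.0676×(-2.69415)=-0.18212, 0.0569×(-2.86646)=-0.16310, 0.0819×(-2.50226)=-0.20493, 0.121×(-2.11196)=-0.25555, 0.1744×(-1.74640)=-0.30457, 0.21×(-1.56065)=-0.32774.
Sum = -2.08748, so H' = 2.087.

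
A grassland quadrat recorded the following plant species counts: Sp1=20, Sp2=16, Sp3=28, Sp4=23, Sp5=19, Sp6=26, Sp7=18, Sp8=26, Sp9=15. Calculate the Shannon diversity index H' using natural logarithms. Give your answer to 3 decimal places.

2.175

Total N = 20+16+28+23+19+26+18+26+15 = 191, so the proportions are 0.10471, 0.08377, 0.1466, 0.12042, 0.09948, 0.13613, 0.09424, 0.13613, 0.07853 (working shown to 5 dp, full precision carried).
Each pᵢ ln pᵢ term: 0.10471×(-2.25654)=-0.23629, 0.08377×(-2.47968)=-0.20772, 0.1466×(-1.92007)=-0.28148, 0.12042×(-2.11678)=-0.25490, 0.09948×(-2.30783)=-0.22958, 0.13613×(-1.99418)=-0.27146, 0.09424×(-2.36190)=-0.22259, 0.13613×(-1.99418)=-0.27146, 0.07853×(-2.54422)=-0.19981.
Sum = -2.17527, so H' = 2.175.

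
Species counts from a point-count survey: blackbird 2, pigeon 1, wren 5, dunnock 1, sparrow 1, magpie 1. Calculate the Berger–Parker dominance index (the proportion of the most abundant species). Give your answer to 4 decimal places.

0.4545

Total N = 2+1+5+1+1+1 = 11, so the proportions are 0.181818, 0.090909, 0.454545, 0.090909, 0.090909, 0.090909 (working shown to 6 dp, full precision carried).
The largest proportion is 0.454545, i.e. d = 0.4545 to 4 decimal places.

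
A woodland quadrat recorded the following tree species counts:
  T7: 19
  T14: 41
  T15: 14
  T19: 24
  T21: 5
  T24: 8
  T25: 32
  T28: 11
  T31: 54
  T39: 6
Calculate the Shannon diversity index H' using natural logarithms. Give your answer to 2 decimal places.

2.05

Total N = 19+41+14+24+5+8+32+11+54+6 = 214, so the proportions are 0.0888, 0.1916, 0.0654, 0.1121, 0.0234, 0.0374, 0.1495, 0.0514, 0.2523, 0.028 (working shown to 4 dp, full precision carried).
Each pᵢ ln pᵢ term: 0.0888×(-2.4215)=-0.2150, 0.1916×(-1.6524)=-0.3166, 0.0654×(-2.7269)=-0.1784, 0.1121×(-2.1879)=-0.2454, 0.0234×(-3.7565)=-0.0878, 0.0374×(-3.2865)=-0.1229, 0.1495×(-1.9002)=-0.2841, 0.0514×(-2.9681)=-0.1526, 0.2523×(-1.3770)=-0.3475, 0.028×(-3.5742)=-0.1002.
Sum = -2.0504, so H' = 2.05.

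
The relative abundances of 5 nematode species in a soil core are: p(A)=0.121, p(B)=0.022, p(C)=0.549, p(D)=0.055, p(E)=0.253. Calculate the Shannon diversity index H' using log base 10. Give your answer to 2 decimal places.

0.51

Each pᵢ log₁₀ pᵢ term (working shown to 4 dp, full precision carried): 0.121×(-0.9172)=-0.1110, 0.022×(-1.6576)=-0.0365, 0.549×(-0.2604)=-0.1430, 0.055×(-1.2596)=-0.0693, 0.253×(-0.5969)=-0.1510.
Sum = -0.5107, so H' = 0.51.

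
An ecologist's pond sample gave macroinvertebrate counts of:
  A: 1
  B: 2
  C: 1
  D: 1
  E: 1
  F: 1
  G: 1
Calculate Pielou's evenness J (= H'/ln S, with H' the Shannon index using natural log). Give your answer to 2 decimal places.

Total N = 1+2+1+1+1+1+1 = 8, so the proportions are 0.125, 0.25, 0.125, 0.125, 0.125, 0.125, 0.125 (working shown to 4 dp, full precision carried).
H' = −Σ pᵢ ln pᵢ = −((-0.2599) + (-0.3466) + (-0.2599) + (-0.2599) + (-0.2599) + (-0.2599) + (-0.2599)) = 1.9062.
With S = 7 species, ln S = 1.9459, so J = 1.9062/1.9459 = 0.9796, i.e. 0.98 to 2 decimal places.

0.98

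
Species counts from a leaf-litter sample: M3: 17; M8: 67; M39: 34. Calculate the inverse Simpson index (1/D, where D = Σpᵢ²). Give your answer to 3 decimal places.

2.346

Total N = 17+67+34 = 118, so the proportions are 0.144068, 0.567797, 0.288136 (working shown to 6 dp, full precision carried).
D = 0.144068² + 0.567797² + 0.288136² = 0.020756 + 0.322393 + 0.083022 = 0.426171.
So 1/D = 2.34648, i.e. 2.346 to 3 decimal places.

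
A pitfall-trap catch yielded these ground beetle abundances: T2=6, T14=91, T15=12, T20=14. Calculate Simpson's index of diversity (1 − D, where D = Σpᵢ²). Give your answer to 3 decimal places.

0.428

Total N = 6+91+12+14 = 123, so the proportions are 0.04878, 0.73984, 0.09756, 0.11382 (working shown to 5 dp, full precision carried).
D = 0.04878² + 0.73984² + 0.09756² + 0.11382² = 0.00238 + 0.54736 + 0.00952 + 0.01296 = 0.57221.
So 1 − D = 0.42779, i.e. 0.428 to 3 decimal places.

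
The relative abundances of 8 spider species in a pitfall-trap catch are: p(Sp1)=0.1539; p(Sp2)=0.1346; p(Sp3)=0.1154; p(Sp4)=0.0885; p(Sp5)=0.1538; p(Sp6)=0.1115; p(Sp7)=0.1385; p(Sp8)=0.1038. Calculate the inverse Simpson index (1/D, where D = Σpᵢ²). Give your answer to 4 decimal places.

D = 0.1539² + 0.1346² + 0.1154² + 0.0885² + 0.1538² + 0.1115² + 0.1385² + 0.1038² = 0.02368521 + 0.01811716 + 0.01331716 + 0.00783225 + 0.02365444 + 0.01243225 + 0.01918225 + 0.01077444 = 0.12899516 (working shown to 8 dp, full precision carried).
So 1/D = 7.752229, i.e. 7.7522 to 4 decimal places.

7.7522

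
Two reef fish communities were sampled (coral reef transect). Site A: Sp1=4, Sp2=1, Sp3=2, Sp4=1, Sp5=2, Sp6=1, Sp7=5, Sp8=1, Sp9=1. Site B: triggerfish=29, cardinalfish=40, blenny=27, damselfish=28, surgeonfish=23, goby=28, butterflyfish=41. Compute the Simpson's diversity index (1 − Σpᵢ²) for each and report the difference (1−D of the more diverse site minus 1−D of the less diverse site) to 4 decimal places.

Site A: N=18, proportions 0.222222, 0.055556, 0.111111, 0.055556, 0.111111, 0.055556, 0.277778, 0.055556, 0.055556, giving 1−D = 0.833333 (working shown to 6 dp, full precision carried).
Site B: N=216, proportions 0.134259, 0.185185, 0.125, 0.12963, 0.106481, 0.12963, 0.189815, giving 1−D = 0.851080.
Difference = |0.833333 − 0.851080| = 0.017747, i.e. 0.0177 to 4 decimal places.

0.0177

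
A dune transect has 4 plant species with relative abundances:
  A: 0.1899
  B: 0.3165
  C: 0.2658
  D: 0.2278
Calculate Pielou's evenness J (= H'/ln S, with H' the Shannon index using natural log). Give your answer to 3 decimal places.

0.987

H' = −Σ pᵢ ln pᵢ = −((-0.31547) + (-0.36411) + (-0.35219) + (-0.33698)) = 1.36875 (working shown to 5 dp, full precision carried).
With S = 4 species, ln S = 1.38629, so J = 1.36875/1.38629 = 0.98735, i.e. 0.987 to 3 decimal places.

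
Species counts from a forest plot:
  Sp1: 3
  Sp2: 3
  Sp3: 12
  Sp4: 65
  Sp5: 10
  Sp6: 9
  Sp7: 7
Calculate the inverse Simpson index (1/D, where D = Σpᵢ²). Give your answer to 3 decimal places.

2.573

Total N = 3+3+12+65+10+9+7 = 109, so the proportions are 0.027523, 0.027523, 0.110092, 0.59633, 0.091743, 0.082569, 0.06422 (working shown to 6 dp, full precision carried).
D = 0.027523² + 0.027523² + 0.110092² + 0.59633² + 0.091743² + 0.082569² + 0.06422² = 0.000758 + 0.000758 + 0.012120 + 0.355610 + 0.008417 + 0.006818 + 0.004124 = 0.388604.
So 1/D = 2.57332, i.e. 2.573 to 3 decimal places.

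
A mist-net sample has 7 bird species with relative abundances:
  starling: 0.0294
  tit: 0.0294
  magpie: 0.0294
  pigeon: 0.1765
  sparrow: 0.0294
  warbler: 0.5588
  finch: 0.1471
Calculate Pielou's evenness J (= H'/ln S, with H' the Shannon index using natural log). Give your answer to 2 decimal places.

0.68

H' = −Σ pᵢ ln pᵢ = −((-0.1037) + (-0.1037) + (-0.1037) + (-0.3061) + (-0.1037) + (-0.3252) + (-0.2819)) = 1.3280 (working shown to 4 dp, full precision carried).
With S = 7 species, ln S = 1.9459, so J = 1.3280/1.9459 = 0.6825, i.e. 0.68 to 2 decimal places.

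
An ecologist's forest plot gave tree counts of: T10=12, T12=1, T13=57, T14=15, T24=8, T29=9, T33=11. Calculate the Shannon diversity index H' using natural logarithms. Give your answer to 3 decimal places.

Total N = 12+1+57+15+8+9+11 = 113, so the proportions are 0.10619, 0.00885, 0.50442, 0.13274, 0.0708, 0.07965, 0.09735 (working shown to 5 dp, full precision carried).
Each pᵢ ln pᵢ term: 0.10619×(-2.24248)=-0.23814, 0.00885×(-4.72739)=-0.04184, 0.50442×(-0.68434)=-0.34520, 0.13274×(-2.01934)=-0.26805, 0.0708×(-2.64795)=-0.18747, 0.07965×(-2.53016)=-0.20152, 0.09735×(-2.32949)=-0.22676.
Sum = -1.50897, so H' = 1.509.

1.509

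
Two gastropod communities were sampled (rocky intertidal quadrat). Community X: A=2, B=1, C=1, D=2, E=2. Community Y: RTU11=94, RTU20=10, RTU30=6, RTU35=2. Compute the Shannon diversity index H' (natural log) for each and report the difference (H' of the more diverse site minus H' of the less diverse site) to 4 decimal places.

0.9682

Community X: N=8, proportions 0.25, 0.125, 0.125, 0.25, 0.25, giving H' = 1.559581 (working shown to 6 dp, full precision carried).
Community Y: N=112, proportions 0.839286, 0.089286, 0.053571, 0.017857, giving H' = 0.591424.
Difference = |1.559581 − 0.591424| = 0.968157, i.e. 0.9682 to 4 decimal places.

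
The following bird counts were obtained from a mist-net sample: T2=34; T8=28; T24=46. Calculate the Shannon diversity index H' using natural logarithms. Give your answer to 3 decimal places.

1.077

Total N = 34+28+46 = 108, so the proportions are 0.31481, 0.25926, 0.42593 (working shown to 5 dp, full precision carried).
Each pᵢ ln pᵢ term: 0.31481×(-1.15577)=-0.36385, 0.25926×(-1.34993)=-0.34998, 0.42593×(-0.85349)=-0.36352.
Sum = -1.07736, so H' = 1.077.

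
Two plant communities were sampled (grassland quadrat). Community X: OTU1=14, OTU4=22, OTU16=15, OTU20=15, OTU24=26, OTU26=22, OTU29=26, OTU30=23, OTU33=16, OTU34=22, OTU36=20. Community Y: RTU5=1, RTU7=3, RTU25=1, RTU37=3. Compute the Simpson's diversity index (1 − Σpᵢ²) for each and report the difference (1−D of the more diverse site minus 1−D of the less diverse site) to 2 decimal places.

0.22

Community X: N=221, proportions 0.0633, 0.0995, 0.0679, 0.0679, 0.1176, 0.0995, 0.1176, 0.1041, 0.0724, 0.0995, 0.0905, giving 1−D = 0.9051 (working shown to 4 dp, full precision carried).
Community Y: N=8, proportions 0.125, 0.375, 0.125, 0.375, giving 1−D = 0.6875.
Difference = |0.9051 − 0.6875| = 0.2176, i.e. 0.22 to 2 decimal places.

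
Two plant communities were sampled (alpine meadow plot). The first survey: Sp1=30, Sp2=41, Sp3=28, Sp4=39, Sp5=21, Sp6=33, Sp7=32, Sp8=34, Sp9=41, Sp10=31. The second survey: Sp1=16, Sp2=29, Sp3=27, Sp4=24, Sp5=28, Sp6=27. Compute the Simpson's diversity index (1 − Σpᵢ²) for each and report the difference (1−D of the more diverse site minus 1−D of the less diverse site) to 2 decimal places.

0.07

The first survey: N=330, proportions 0.0909, 0.1242, 0.0848, 0.1182, 0.0636, 0.1, 0.097, 0.103, 0.1242, 0.0939, giving 1−D = 0.8968 (working shown to 4 dp, full precision carried).
The second survey: N=151, proportions 0.106, 0.1921, 0.1788, 0.1589, 0.1854, 0.1788, giving 1−D = 0.8283.
Difference = |0.8968 − 0.8283| = 0.0685, i.e. 0.07 to 2 decimal places.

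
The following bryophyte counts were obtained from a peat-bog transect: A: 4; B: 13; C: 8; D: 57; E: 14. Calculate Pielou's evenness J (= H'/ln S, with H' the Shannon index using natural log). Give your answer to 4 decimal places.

Total N = 4+13+8+57+14 = 96, so the proportions are 0.041667, 0.135417, 0.083333, 0.59375, 0.145833 (working shown to 6 dp, full precision carried).
H' = −Σ pᵢ ln pᵢ = −((-0.132419) + (-0.270752) + (-0.207076) + (-0.309520) + (-0.280772)) = 1.200538.
With S = 5 species, ln S = 1.609438, so J = 1.200538/1.609438 = 0.745936, i.e. 0.7459 to 4 decimal places.

0.7459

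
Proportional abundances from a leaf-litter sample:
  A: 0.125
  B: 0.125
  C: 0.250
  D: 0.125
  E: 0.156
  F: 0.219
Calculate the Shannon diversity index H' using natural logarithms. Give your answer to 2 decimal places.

1.75

Each pᵢ ln pᵢ term (working shown to 4 dp, full precision carried): 0.125×(-2.0794)=-0.2599, 0.125×(-2.0794)=-0.2599, 0.25×(-1.3863)=-0.3466, 0.125×(-2.0794)=-0.2599, 0.156×(-1.8579)=-0.2898, 0.219×(-1.5187)=-0.3326.
Sum = -1.7488, so H' = 1.75.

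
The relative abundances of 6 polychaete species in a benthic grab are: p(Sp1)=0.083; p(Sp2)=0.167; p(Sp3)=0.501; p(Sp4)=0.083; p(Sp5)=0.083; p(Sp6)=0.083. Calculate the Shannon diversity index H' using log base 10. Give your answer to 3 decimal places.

0.639

Each pᵢ log₁₀ pᵢ term (working shown to 5 dp, full precision carried): 0.083×(-1.08092)=-0.08972, 0.167×(-0.77728)=-0.12981, 0.501×(-0.30016)=-0.15038, 0.083×(-1.08092)=-0.08972, 0.083×(-1.08092)=-0.08972, 0.083×(-1.08092)=-0.08972.
Sum = -0.63905, so H' = 0.639.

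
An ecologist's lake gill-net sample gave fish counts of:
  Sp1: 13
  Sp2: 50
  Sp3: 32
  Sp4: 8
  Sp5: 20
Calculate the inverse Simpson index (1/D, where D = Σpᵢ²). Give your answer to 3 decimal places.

3.639

Total N = 13+50+32+8+20 = 123, so the proportions are 0.1056911, 0.4065041, 0.2601626, 0.0650407, 0.1626016 (working shown to 7 dp, full precision carried).
D = 0.1056911² + 0.4065041² + 0.2601626² + 0.0650407² + 0.1626016² = 0.0111706 + 0.1652456 + 0.0676846 + 0.0042303 + 0.0264393 = 0.2747703.
So 1/D = 3.63940, i.e. 3.639 to 3 decimal places.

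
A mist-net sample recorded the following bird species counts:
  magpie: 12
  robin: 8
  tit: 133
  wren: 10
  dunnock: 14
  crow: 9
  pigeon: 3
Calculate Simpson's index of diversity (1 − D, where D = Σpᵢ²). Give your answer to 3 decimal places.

0.488

Total N = 12+8+133+10+14+9+3 = 189, so the proportions are 0.06349, 0.04233, 0.7037, 0.05291, 0.07407, 0.04762, 0.01587 (working shown to 5 dp, full precision carried).
D = 0.06349² + 0.04233² + 0.7037² + 0.05291² + 0.07407² + 0.04762² + 0.01587² = 0.00403 + 0.00179 + 0.49520 + 0.00280 + 0.00549 + 0.00227 + 0.00025 = 0.51183.
So 1 − D = 0.48817, i.e. 0.488 to 3 decimal places.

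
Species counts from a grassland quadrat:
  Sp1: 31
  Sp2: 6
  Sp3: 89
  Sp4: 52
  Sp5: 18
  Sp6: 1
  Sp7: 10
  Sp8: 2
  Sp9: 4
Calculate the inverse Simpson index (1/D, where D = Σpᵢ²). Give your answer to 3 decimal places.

3.760

Total N = 31+6+89+52+18+1+10+2+4 = 213, so the proportions are 0.1455399, 0.028169, 0.4178404, 0.2441315, 0.084507, 0.0046948, 0.0469484, 0.0093897, 0.0187793 (working shown to 7 dp, full precision carried).
D = 0.1455399² + 0.028169² + 0.4178404² + 0.2441315² + 0.084507² + 0.0046948² + 0.0469484² + 0.0093897² + 0.0187793² = 0.0211819 + 0.0007935 + 0.1745906 + 0.0596002 + 0.0071414 + 0.0000220 + 0.0022041 + 0.0000882 + 0.0003527 = 0.2659746.
So 1/D = 3.75976, i.e. 3.760 to 3 decimal places.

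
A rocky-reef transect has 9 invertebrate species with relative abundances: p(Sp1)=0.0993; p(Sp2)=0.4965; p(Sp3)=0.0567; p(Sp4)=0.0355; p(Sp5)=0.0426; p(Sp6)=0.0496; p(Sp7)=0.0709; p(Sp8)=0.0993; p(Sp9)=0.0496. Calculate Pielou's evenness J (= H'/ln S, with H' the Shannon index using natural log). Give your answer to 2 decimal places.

0.78

H' = −Σ pᵢ ln pᵢ = −((-0.2293) + (-0.3476) + (-0.1627) + (-0.1185) + (-0.1344) + (-0.1490) + (-0.1876) + (-0.2293) + (-0.1490)) = 1.7076 (working shown to 4 dp, full precision carried).
With S = 9 species, ln S = 2.1972, so J = 1.7076/2.1972 = 0.7772, i.e. 0.78 to 2 decimal places.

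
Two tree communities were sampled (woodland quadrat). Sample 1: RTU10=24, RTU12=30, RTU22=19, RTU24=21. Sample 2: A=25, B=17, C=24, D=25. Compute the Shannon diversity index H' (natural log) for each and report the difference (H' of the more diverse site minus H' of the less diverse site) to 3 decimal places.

Sample 1: N=94, proportions 0.25532, 0.31915, 0.20213, 0.2234, giving H' = 1.37108 (working shown to 5 dp, full precision carried).
Sample 2: N=91, proportions 0.27473, 0.18681, 0.26374, 0.27473, giving H' = 1.37480.
Difference = |1.37108 − 1.37480| = 0.00372, i.e. 0.004 to 3 decimal places.

0.004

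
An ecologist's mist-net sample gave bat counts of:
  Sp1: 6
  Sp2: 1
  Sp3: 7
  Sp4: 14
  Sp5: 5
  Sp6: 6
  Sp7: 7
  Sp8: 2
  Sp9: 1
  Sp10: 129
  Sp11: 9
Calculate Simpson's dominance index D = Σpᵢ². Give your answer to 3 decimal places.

0.490

Total N = 6+1+7+14+5+6+7+2+1+129+9 = 187, so the proportions are 0.03209, 0.00535, 0.03743, 0.07487, 0.02674, 0.03209, 0.03743, 0.0107, 0.00535, 0.68984, 0.04813 (working shown to 5 dp, full precision carried).
D = 0.03209² + 0.00535² + 0.03743² + 0.07487² + 0.02674² + 0.03209² + 0.03743² + 0.0107² + 0.00535² + 0.68984² + 0.04813² = 0.00103 + 0.00003 + 0.00140 + 0.00560 + 0.00071 + 0.00103 + 0.00140 + 0.00011 + 0.00003 + 0.47588 + 0.00232 = 0.48955.
To 3 decimal places, D = 0.490.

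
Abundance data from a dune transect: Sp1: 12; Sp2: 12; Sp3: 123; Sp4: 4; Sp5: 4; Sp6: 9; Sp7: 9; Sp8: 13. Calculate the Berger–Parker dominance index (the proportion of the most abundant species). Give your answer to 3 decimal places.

Total N = 12+12+123+4+4+9+9+13 = 186, so the proportions are 0.06452, 0.06452, 0.66129, 0.02151, 0.02151, 0.04839, 0.04839, 0.06989 (working shown to 5 dp, full precision carried).
The largest proportion is 0.66129, i.e. d = 0.661 to 3 decimal places.

0.661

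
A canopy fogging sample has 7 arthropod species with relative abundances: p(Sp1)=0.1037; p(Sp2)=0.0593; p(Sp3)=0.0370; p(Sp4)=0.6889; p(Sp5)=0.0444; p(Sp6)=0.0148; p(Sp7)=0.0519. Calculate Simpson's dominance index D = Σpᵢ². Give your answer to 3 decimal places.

0.495

D = 0.1037² + 0.0593² + 0.037² + 0.6889² + 0.0444² + 0.0148² + 0.0519² = 0.01075 + 0.00352 + 0.00137 + 0.47458 + 0.00197 + 0.00022 + 0.00269 = 0.49511 (working shown to 5 dp, full precision carried).
To 3 decimal places, D = 0.495.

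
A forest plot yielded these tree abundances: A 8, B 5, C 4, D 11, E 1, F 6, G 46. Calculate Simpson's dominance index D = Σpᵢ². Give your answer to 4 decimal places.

0.3626

Total N = 8+5+4+11+1+6+46 = 81, so the proportions are 0.098765, 0.061728, 0.049383, 0.135802, 0.012346, 0.074074, 0.567901 (working shown to 6 dp, full precision carried).
D = 0.098765² + 0.061728² + 0.049383² + 0.135802² + 0.012346² + 0.074074² + 0.567901² = 0.009755 + 0.003810 + 0.002439 + 0.018442 + 0.000152 + 0.005487 + 0.322512 = 0.362597.
To 4 decimal places, D = 0.3626.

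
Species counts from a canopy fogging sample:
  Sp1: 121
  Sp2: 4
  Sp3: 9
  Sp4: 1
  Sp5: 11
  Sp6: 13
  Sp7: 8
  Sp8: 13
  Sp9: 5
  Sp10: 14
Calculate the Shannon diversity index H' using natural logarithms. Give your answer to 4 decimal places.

1.4727

Total N = 121+4+9+1+11+13+8+13+5+14 = 199, so the proportions are 0.60804, 0.020101, 0.045226, 0.005025, 0.055276, 0.065327, 0.040201, 0.065327, 0.025126, 0.070352 (working shown to 6 dp, full precision carried).
Each pᵢ ln pᵢ term: 0.60804×(-0.497514)=-0.302509, 0.020101×(-3.907010)=-0.078533, 0.045226×(-3.096080)=-0.140024, 0.005025×(-5.293305)=-0.026600, 0.055276×(-2.895410)=-0.160048, 0.065327×(-2.728355)=-0.178234, 0.040201×(-3.213863)=-0.129201, 0.065327×(-2.728355)=-0.178234, 0.025126×(-3.683867)=-0.092559, 0.070352×(-2.654247)=-0.186731.
Sum = -1.472672, so H' = 1.4727.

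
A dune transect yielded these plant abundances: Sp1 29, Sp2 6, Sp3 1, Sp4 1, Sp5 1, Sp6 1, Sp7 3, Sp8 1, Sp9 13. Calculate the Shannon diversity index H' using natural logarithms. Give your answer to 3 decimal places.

Total N = 29+6+1+1+1+1+3+1+13 = 56, so the proportions are 0.51786, 0.10714, 0.01786, 0.01786, 0.01786, 0.01786, 0.05357, 0.01786, 0.23214 (working shown to 5 dp, full precision carried).
Each pᵢ ln pᵢ term: 0.51786×(-0.65806)=-0.34078, 0.10714×(-2.23359)=-0.23931, 0.01786×(-4.02535)=-0.07188, 0.01786×(-4.02535)=-0.07188, 0.01786×(-4.02535)=-0.07188, 0.01786×(-4.02535)=-0.07188, 0.05357×(-2.92674)=-0.15679, 0.01786×(-4.02535)=-0.07188, 0.23214×(-1.46040)=-0.33902.
Sum = -1.43531, so H' = 1.435.

1.435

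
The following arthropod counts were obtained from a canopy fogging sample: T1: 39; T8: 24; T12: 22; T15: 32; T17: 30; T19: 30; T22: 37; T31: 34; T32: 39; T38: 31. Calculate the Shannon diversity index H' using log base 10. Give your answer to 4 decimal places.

0.9934

Total N = 39+24+22+32+30+30+37+34+39+31 = 318, so the proportions are 0.122642, 0.075472, 0.069182, 0.100629, 0.09434, 0.09434, 0.116352, 0.106918, 0.122642, 0.097484 (working shown to 6 dp, full precision carried).
Each pᵢ log₁₀ pᵢ term: 0.122642×(-0.911363)=-0.111771, 0.075472×(-1.122216)=-0.084696, 0.069182×(-1.160004)=-0.080252, 0.100629×(-0.997277)=-0.100355, 0.09434×(-1.025306)=-0.096727, 0.09434×(-1.025306)=-0.096727, 0.116352×(-0.934225)=-0.108699, 0.106918×(-0.970948)=-0.103812, 0.122642×(-0.911363)=-0.111771, 0.097484×(-1.011065)=-0.098563.
Sum = -0.993372, so H' = 0.9934.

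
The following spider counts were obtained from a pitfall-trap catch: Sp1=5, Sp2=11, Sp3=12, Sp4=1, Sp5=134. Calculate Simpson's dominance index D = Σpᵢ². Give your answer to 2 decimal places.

Total N = 5+11+12+1+134 = 163, so the proportions are 0.0307, 0.0675, 0.0736, 0.0061, 0.8221 (working shown to 4 dp, full precision carried).
D = 0.0307² + 0.0675² + 0.0736² + 0.0061² + 0.8221² = 0.0009 + 0.0046 + 0.0054 + 0.0000 + 0.6758 = 0.6868.
To 2 decimal places, D = 0.69.

0.69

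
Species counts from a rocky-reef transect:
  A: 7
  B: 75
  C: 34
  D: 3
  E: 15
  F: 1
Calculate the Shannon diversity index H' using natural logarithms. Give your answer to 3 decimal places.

Total N = 7+75+34+3+15+1 = 135, so the proportions are 0.05185, 0.55556, 0.25185, 0.02222, 0.11111, 0.00741 (working shown to 5 dp, full precision carried).
Each pᵢ ln pᵢ term: 0.05185×(-2.95936)=-0.15345, 0.55556×(-0.58779)=-0.32655, 0.25185×(-1.37891)=-0.34728, 0.02222×(-3.80666)=-0.08459, 0.11111×(-2.19722)=-0.24414, 0.00741×(-4.90527)=-0.03634.
Sum = -1.19234, so H' = 1.192.

1.192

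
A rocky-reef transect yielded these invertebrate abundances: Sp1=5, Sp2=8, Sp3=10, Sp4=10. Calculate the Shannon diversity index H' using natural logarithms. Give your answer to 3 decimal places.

Total N = 5+8+10+10 = 33, so the proportions are 0.15152, 0.24242, 0.30303, 0.30303 (working shown to 5 dp, full precision carried).
Each pᵢ ln pᵢ term: 0.15152×(-1.88707)=-0.28592, 0.24242×(-1.41707)=-0.34353, 0.30303×(-1.19392)=-0.36179, 0.30303×(-1.19392)=-0.36179.
Sum = -1.35304, so H' = 1.353.

1.353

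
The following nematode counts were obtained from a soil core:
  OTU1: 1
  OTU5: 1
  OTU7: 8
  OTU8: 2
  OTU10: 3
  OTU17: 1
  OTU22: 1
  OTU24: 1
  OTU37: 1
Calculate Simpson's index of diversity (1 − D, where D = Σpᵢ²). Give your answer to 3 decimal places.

0.770

Total N = 1+1+8+2+3+1+1+1+1 = 19, so the proportions are 0.05263, 0.05263, 0.42105, 0.10526, 0.15789, 0.05263, 0.05263, 0.05263, 0.05263 (working shown to 5 dp, full precision carried).
D = 0.05263² + 0.05263² + 0.42105² + 0.10526² + 0.15789² + 0.05263² + 0.05263² + 0.05263² + 0.05263² = 0.00277 + 0.00277 + 0.17729 + 0.01108 + 0.02493 + 0.00277 + 0.00277 + 0.00277 + 0.00277 = 0.22992.
So 1 − D = 0.77008, i.e. 0.770 to 3 decimal places.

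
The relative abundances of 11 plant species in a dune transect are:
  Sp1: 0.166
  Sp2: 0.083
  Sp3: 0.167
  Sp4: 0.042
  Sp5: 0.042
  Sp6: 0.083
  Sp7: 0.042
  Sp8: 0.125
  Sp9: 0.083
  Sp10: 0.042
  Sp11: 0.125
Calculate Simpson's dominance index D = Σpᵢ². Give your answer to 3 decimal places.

D = 0.166² + 0.083² + 0.167² + 0.042² + 0.042² + 0.083² + 0.042² + 0.125² + 0.083² + 0.042² + 0.125² = 0.02756 + 0.00689 + 0.02789 + 0.00176 + 0.00176 + 0.00689 + 0.00176 + 0.01562 + 0.00689 + 0.00176 + 0.01562 = 0.11442 (working shown to 5 dp, full precision carried).
To 3 decimal places, D = 0.114.

0.114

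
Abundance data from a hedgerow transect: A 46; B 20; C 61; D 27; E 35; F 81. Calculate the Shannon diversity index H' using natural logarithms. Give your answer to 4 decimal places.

1.6867

Total N = 46+20+61+27+35+81 = 270, so the proportions are 0.17037, 0.074074, 0.225926, 0.1, 0.12963, 0.3 (working shown to 6 dp, full precision carried).
Each pᵢ ln pᵢ term: 0.17037×(-1.769781)=-0.301518, 0.074074×(-2.602690)=-0.192792, 0.225926×(-1.487548)=-0.336076, 0.1×(-2.302585)=-0.230259, 0.12963×(-2.043074)=-0.264843, 0.3×(-1.203973)=-0.361192.
Sum = -1.686679, so H' = 1.6867.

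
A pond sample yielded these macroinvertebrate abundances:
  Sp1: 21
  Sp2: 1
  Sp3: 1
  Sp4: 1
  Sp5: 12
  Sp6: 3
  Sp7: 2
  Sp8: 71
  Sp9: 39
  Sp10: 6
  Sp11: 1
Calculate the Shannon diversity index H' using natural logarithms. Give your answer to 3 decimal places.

1.552

Total N = 21+1+1+1+12+3+2+71+39+6+1 = 158, so the proportions are 0.13291, 0.00633, 0.00633, 0.00633, 0.07595, 0.01899, 0.01266, 0.44937, 0.24684, 0.03797, 0.00633 (working shown to 5 dp, full precision carried).
Each pᵢ ln pᵢ term: 0.13291×(-2.01807)=-0.26822, 0.00633×(-5.06260)=-0.03204, 0.00633×(-5.06260)=-0.03204, 0.00633×(-5.06260)=-0.03204, 0.07595×(-2.57769)=-0.19577, 0.01899×(-3.96398)=-0.07527, 0.01266×(-4.36945)=-0.05531, 0.44937×(-0.79992)=-0.35946, 0.24684×(-1.39903)=-0.34533, 0.03797×(-3.27084)=-0.12421, 0.00633×(-5.06260)=-0.03204.
Sum = -1.55174, so H' = 1.552.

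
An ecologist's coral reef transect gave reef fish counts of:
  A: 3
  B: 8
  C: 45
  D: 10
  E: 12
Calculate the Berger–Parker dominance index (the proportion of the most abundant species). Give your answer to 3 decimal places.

Total N = 3+8+45+10+12 = 78, so the proportions are 0.03846, 0.10256, 0.57692, 0.12821, 0.15385 (working shown to 5 dp, full precision carried).
The largest proportion is 0.57692, i.e. d = 0.577 to 3 decimal places.

0.577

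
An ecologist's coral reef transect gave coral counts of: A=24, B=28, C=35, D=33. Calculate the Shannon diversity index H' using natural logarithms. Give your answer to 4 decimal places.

1.3759

Total N = 24+28+35+33 = 120, so the proportions are 0.2, 0.233333, 0.291667, 0.275 (working shown to 6 dp, full precision carried).
Each pᵢ ln pᵢ term: 0.2×(-1.609438)=-0.321888, 0.233333×(-1.455287)=-0.339567, 0.291667×(-1.232144)=-0.359375, 0.275×(-1.290984)=-0.355021.
Sum = -1.375850, so H' = 1.3759.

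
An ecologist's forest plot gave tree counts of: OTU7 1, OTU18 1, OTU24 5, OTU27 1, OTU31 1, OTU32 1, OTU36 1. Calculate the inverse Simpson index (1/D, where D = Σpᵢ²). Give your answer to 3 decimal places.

3.903

Total N = 1+1+5+1+1+1+1 = 11, so the proportions are 0.0909091, 0.0909091, 0.4545455, 0.0909091, 0.0909091, 0.0909091, 0.0909091 (working shown to 7 dp, full precision carried).
D = 0.0909091² + 0.0909091² + 0.4545455² + 0.0909091² + 0.0909091² + 0.0909091² + 0.0909091² = 0.0082645 + 0.0082645 + 0.2066116 + 0.0082645 + 0.0082645 + 0.0082645 + 0.0082645 = 0.2561983.
So 1/D = 3.90323, i.e. 3.903 to 3 decimal places.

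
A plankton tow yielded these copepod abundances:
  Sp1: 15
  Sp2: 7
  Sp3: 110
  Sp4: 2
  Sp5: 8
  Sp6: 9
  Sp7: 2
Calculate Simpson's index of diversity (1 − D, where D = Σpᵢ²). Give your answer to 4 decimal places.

0.4649

Total N = 15+7+110+2+8+9+2 = 153, so the proportions are 0.098039, 0.045752, 0.718954, 0.013072, 0.052288, 0.058824, 0.013072 (working shown to 6 dp, full precision carried).
D = 0.098039² + 0.045752² + 0.718954² + 0.013072² + 0.052288² + 0.058824² + 0.013072² = 0.009612 + 0.002093 + 0.516895 + 0.000171 + 0.002734 + 0.003460 + 0.000171 = 0.535136.
So 1 − D = 0.464864, i.e. 0.4649 to 4 decimal places.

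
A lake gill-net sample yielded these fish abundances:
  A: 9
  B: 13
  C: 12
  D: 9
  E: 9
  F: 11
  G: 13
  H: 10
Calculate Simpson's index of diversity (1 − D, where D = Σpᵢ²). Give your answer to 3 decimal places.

0.872

Total N = 9+13+12+9+9+11+13+10 = 86, so the proportions are 0.10465, 0.15116, 0.13953, 0.10465, 0.10465, 0.12791, 0.15116, 0.11628 (working shown to 5 dp, full precision carried).
D = 0.10465² + 0.15116² + 0.13953² + 0.10465² + 0.10465² + 0.12791² + 0.15116² + 0.11628² = 0.01095 + 0.02285 + 0.01947 + 0.01095 + 0.01095 + 0.01636 + 0.02285 + 0.01352 = 0.12791.
So 1 − D = 0.87209, i.e. 0.872 to 3 decimal places.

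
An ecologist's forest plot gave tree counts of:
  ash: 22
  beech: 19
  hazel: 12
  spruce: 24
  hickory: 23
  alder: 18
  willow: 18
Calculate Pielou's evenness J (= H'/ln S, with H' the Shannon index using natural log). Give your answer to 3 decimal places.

Total N = 22+19+12+24+23+18+18 = 136, so the proportions are 0.16176, 0.13971, 0.08824, 0.17647, 0.16912, 0.13235, 0.13235 (working shown to 5 dp, full precision carried).
H' = −Σ pᵢ ln pᵢ = −((-0.29467) + (-0.27497) + (-0.21421) + (-0.30611) + (-0.30055) + (-0.26766) + (-0.26766)) = 1.92582.
With S = 7 species, ln S = 1.94591, so J = 1.92582/1.94591 = 0.98968, i.e. 0.990 to 3 decimal places.

0.990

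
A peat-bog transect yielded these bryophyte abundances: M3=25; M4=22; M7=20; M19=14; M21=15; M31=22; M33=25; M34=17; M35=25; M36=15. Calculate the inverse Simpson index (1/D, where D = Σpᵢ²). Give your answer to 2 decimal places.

Total N = 25+22+20+14+15+22+25+17+25+15 = 200, so the proportions are 0.125, 0.11, 0.1, 0.07, 0.075, 0.11, 0.125, 0.085, 0.125, 0.075 (working shown to 6 dp, full precision carried).
D = 0.125² + 0.11² + 0.1² + 0.07² + 0.075² + 0.11² + 0.125² + 0.085² + 0.125² + 0.075² = 0.015625 + 0.012100 + 0.010000 + 0.004900 + 0.005625 + 0.012100 + 0.015625 + 0.007225 + 0.015625 + 0.005625 = 0.104450.
So 1/D = 9.5740, i.e. 9.57 to 2 decimal places.

9.57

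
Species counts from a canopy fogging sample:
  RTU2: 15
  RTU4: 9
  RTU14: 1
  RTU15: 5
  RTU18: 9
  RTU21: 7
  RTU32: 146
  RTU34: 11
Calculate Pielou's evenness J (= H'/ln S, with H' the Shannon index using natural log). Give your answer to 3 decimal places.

0.528

Total N = 15+9+1+5+9+7+146+11 = 203, so the proportions are 0.07389, 0.04433, 0.00493, 0.02463, 0.04433, 0.03448, 0.71921, 0.05419 (working shown to 5 dp, full precision carried).
H' = −Σ pᵢ ln pᵢ = −((-0.19250) + (-0.13815) + (-0.02617) + (-0.09123) + (-0.13815) + (-0.11611) + (-0.23705) + (-0.15797)) = 1.09733.
With S = 8 species, ln S = 2.07944, so J = 1.09733/2.07944 = 0.52770, i.e. 0.528 to 3 decimal places.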